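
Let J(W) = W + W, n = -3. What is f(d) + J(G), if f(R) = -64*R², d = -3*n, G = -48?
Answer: -5280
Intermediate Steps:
J(W) = 2*W
d = 9 (d = -3*(-3) = 9)
f(d) + J(G) = -64*9² + 2*(-48) = -64*81 - 96 = -5184 - 96 = -5280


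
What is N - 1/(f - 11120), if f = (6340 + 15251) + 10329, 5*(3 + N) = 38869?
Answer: 161632639/20800 ≈ 7770.8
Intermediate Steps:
N = 38854/5 (N = -3 + (1/5)*38869 = -3 + 38869/5 = 38854/5 ≈ 7770.8)
f = 31920 (f = 21591 + 10329 = 31920)
N - 1/(f - 11120) = 38854/5 - 1/(31920 - 11120) = 38854/5 - 1/20800 = 161632639/20800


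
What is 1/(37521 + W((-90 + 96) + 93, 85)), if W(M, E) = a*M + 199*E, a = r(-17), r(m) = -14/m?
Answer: 17/926798 ≈ 1.8343e-5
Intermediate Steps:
a = 14/17 (a = -14/(-17) = -14*(-1/17) = 14/17 ≈ 0.82353)
W(M, E) = 199*E + 14*M/17 (W(M, E) = 14*M/17 + 199*E = 199*E + 14*M/17)
1/(37521 + W((-90 + 96) + 93, 85)) = 1/(37521 + (199*85 + 14*((-90 + 96) + 93)/17)) = 1/(37521 + (16915 + 14*(6 + 93)/17)) = 1/(37521 + (16915 + (14/17)*99)) = 1/(37521 + (16915 + 1386/17)) = 1/(37521 + 288941/17) = 1/(926798/17) = 17/926798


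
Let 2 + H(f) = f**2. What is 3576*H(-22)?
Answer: 1723632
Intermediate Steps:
H(f) = -2 + f**2
3576*H(-22) = 3576*(-2 + (-22)**2) = 3576*(-2 + 484) = 3576*482 = 1723632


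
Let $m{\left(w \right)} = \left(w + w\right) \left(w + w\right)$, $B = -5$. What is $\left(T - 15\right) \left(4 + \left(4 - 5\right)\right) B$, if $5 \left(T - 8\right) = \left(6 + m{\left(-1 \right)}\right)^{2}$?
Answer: $-195$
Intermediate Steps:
$m{\left(w \right)} = 4 w^{2}$ ($m{\left(w \right)} = 2 w 2 w = 4 w^{2}$)
$T = 28$ ($T = 8 + \frac{\left(6 + 4 \left(-1\right)^{2}\right)^{2}}{5} = 8 + \frac{\left(6 + 4 \cdot 1\right)^{2}}{5} = 8 + \frac{\left(6 + 4\right)^{2}}{5} = 8 + \frac{10^{2}}{5} = 8 + \frac{1}{5} \cdot 100 = 8 + 20 = 28$)
$\left(T - 15\right) \left(4 + \left(4 - 5\right)\right) B = \left(28 - 15\right) \left(4 + \left(4 - 5\right)\right) \left(-5\right) = 13 \left(4 + \left(4 - 5\right)\right) \left(-5\right) = 13 \left(4 - 1\right) \left(-5\right) = 13 \cdot 3 \left(-5\right) = 13 \left(-15\right) = -195$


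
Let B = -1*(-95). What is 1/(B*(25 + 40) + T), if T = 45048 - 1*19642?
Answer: 1/31581 ≈ 3.1665e-5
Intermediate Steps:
B = 95
T = 25406 (T = 45048 - 19642 = 25406)
1/(B*(25 + 40) + T) = 1/(95*(25 + 40) + 25406) = 1/(95*65 + 25406) = 1/(6175 + 25406) = 1/31581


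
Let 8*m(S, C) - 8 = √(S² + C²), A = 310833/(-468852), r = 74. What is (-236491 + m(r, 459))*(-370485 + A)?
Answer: 6846501539848995/78142 - 57900981351*√216157/1250272 ≈ 8.7595e+10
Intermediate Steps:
A = -103611/156284 (A = 310833*(-1/468852) = -103611/156284 ≈ -0.66297)
m(S, C) = 1 + √(C² + S²)/8 (m(S, C) = 1 + √(S² + C²)/8 = 1 + √(C² + S²)/8)
(-236491 + m(r, 459))*(-370485 + A) = (-236491 + (1 + √(459² + 74²)/8))*(-370485 - 103611/156284) = (-236491 + (1 + √(210681 + 5476)/8))*(-57900981351/156284) = (-236491 + (1 + √216157/8))*(-57900981351/156284) = (-236490 + √216157/8)*(-57900981351/156284) = 6846501539848995/78142 - 57900981351*√216157/1250272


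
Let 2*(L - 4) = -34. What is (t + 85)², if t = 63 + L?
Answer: 18225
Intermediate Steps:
L = -13 (L = 4 + (½)*(-34) = 4 - 17 = -13)
t = 50 (t = 63 - 13 = 50)
(t + 85)² = (50 + 85)² = 135² = 18225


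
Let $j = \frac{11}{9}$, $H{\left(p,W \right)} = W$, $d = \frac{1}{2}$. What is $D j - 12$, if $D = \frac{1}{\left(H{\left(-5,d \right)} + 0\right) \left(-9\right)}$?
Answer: $- \frac{994}{81} \approx -12.272$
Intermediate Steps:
$d = \frac{1}{2} \approx 0.5$
$j = \frac{11}{9}$ ($j = 11 \cdot \frac{1}{9} = \frac{11}{9} \approx 1.2222$)
$D = - \frac{2}{9}$ ($D = \frac{1}{\left(\frac{1}{2} + 0\right) \left(-9\right)} = \frac{1}{\frac{1}{2}} \left(- \frac{1}{9}\right) = 2 \left(- \frac{1}{9}\right) = - \frac{2}{9} \approx -0.22222$)
$D j - 12 = \left(- \frac{2}{9}\right) \frac{11}{9} - 12 = - \frac{22}{81} - 12 = - \frac{994}{81}$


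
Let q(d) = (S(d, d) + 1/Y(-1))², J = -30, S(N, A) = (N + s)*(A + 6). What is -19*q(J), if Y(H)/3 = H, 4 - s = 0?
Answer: -66512179/9 ≈ -7.3902e+6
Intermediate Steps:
s = 4 (s = 4 - 1*0 = 4 + 0 = 4)
Y(H) = 3*H
S(N, A) = (4 + N)*(6 + A) (S(N, A) = (N + 4)*(A + 6) = (4 + N)*(6 + A))
q(d) = (71/3 + d² + 10*d)² (q(d) = ((24 + 4*d + 6*d + d*d) + 1/(3*(-1)))² = ((24 + 4*d + 6*d + d²) + 1/(-3))² = ((24 + d² + 10*d) + 1*(-⅓))² = ((24 + d² + 10*d) - ⅓)² = (71/3 + d² + 10*d)²)
-19*q(J) = -19*(71 + 3*(-30)² + 30*(-30))²/9 = -19*(71 + 3*900 - 900)²/9 = -19*(71 + 2700 - 900)²/9 = -19*1871²/9 = -19*3500641/9 = -66512179/9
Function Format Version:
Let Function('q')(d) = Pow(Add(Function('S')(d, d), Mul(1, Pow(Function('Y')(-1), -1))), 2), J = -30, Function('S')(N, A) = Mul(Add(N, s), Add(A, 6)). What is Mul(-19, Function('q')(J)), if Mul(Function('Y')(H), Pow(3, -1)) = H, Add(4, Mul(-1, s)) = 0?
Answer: Rational(-66512179, 9) ≈ -7.3902e+6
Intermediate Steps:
s = 4 (s = Add(4, Mul(-1, 0)) = Add(4, 0) = 4)
Function('Y')(H) = Mul(3, H)
Function('S')(N, A) = Mul(Add(4, N), Add(6, A)) (Function('S')(N, A) = Mul(Add(N, 4), Add(A, 6)) = Mul(Add(4, N), Add(6, A)))
Function('q')(d) = Pow(Add(Rational(71, 3), Pow(d, 2), Mul(10, d)), 2) (Function('q')(d) = Pow(Add(Add(24, Mul(4, d), Mul(6, d), Mul(d, d)), Mul(1, Pow(Mul(3, -1), -1))), 2) = Pow(Add(Add(24, Mul(4, d), Mul(6, d), Pow(d, 2)), Mul(1, Pow(-3, -1))), 2) = Pow(Add(Add(24, Pow(d, 2), Mul(10, d)), Mul(1, Rational(-1, 3))), 2) = Pow(Add(Add(24, Pow(d, 2), Mul(10, d)), Rational(-1, 3)), 2) = Pow(Add(Rational(71, 3), Pow(d, 2), Mul(10, d)), 2))
Mul(-19, Function('q')(J)) = Mul(-19, Mul(Rational(1, 9), Pow(Add(71, Mul(3, Pow(-30, 2)), Mul(30, -30)), 2))) = Mul(-19, Mul(Rational(1, 9), Pow(Add(71, Mul(3, 900), -900), 2))) = Mul(-19, Mul(Rational(1, 9), Pow(Add(71, 2700, -900), 2))) = Mul(-19, Mul(Rational(1, 9), Pow(1871, 2))) = Mul(-19, Mul(Rational(1, 9), 3500641)) = Mul(-19, Rational(3500641, 9)) = Rational(-66512179, 9)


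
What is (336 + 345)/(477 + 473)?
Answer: 681/950 ≈ 0.71684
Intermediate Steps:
(336 + 345)/(477 + 473) = 681/950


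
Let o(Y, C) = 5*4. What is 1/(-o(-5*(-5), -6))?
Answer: -1/20 ≈ -0.050000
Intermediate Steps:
o(Y, C) = 20
1/(-o(-5*(-5), -6)) = 1/(-1*20) = 1/(-20) = -1/20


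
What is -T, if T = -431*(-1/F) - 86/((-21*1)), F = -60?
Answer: 1297/420 ≈ 3.0881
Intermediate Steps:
T = -1297/420 (T = -431/((-1*(-60))) - 86/((-21*1)) = -431/60 - 86/(-21) = -431*1/60 - 86*(-1/21) = -431/60 + 86/21 = -1297/420 ≈ -3.0881)
-T = -1*(-1297/420) = 1297/420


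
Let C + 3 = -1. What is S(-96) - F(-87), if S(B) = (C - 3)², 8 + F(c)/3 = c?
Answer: 334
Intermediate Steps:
C = -4 (C = -3 - 1 = -4)
F(c) = -24 + 3*c
S(B) = 49 (S(B) = (-4 - 3)² = (-7)² = 49)
S(-96) - F(-87) = 49 - (-24 + 3*(-87)) = 49 - (-24 - 261) = 49 - 1*(-285) = 49 + 285 = 334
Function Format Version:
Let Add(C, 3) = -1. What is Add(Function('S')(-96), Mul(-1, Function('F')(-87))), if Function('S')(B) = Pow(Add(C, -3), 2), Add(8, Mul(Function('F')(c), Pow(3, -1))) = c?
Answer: 334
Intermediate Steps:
C = -4 (C = Add(-3, -1) = -4)
Function('F')(c) = Add(-24, Mul(3, c))
Function('S')(B) = 49 (Function('S')(B) = Pow(Add(-4, -3), 2) = Pow(-7, 2) = 49)
Add(Function('S')(-96), Mul(-1, Function('F')(-87))) = Add(49, Mul(-1, Add(-24, Mul(3, -87)))) = Add(49, Mul(-1, Add(-24, -261))) = Add(49, Mul(-1, -285)) = Add(49, 285) = 334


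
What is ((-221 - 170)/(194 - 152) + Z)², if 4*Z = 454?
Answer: 4787344/441 ≈ 10856.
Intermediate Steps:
Z = 227/2 (Z = (¼)*454 = 227/2 ≈ 113.50)
((-221 - 170)/(194 - 152) + Z)² = ((-221 - 170)/(194 - 152) + 227/2)² = (-391/42 + 227/2)² = (2188/21)² = 4787344/441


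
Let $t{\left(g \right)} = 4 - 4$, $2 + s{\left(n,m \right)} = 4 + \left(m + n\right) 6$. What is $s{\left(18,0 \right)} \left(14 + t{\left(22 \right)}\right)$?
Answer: $1540$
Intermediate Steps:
$s{\left(n,m \right)} = 2 + 6 m + 6 n$ ($s{\left(n,m \right)} = -2 + \left(4 + \left(m + n\right) 6\right) = -2 + \left(4 + \left(6 m + 6 n\right)\right) = -2 + \left(4 + 6 m + 6 n\right) = 2 + 6 m + 6 n$)
$t{\left(g \right)} = 0$
$s{\left(18,0 \right)} \left(14 + t{\left(22 \right)}\right) = \left(2 + 6 \cdot 0 + 6 \cdot 18\right) \left(14 + 0\right) = \left(2 + 0 + 108\right) 14 = 110 \cdot 14 = 1540$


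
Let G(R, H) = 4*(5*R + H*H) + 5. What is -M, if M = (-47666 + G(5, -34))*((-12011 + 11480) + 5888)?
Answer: 230013509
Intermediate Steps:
G(R, H) = 5 + 4*H² + 20*R (G(R, H) = 4*(5*R + H²) + 5 = 4*(H² + 5*R) + 5 = (4*H² + 20*R) + 5 = 5 + 4*H² + 20*R)
M = -230013509 (M = (-47666 + (5 + 4*(-34)² + 20*5))*((-12011 + 11480) + 5888) = (-47666 + (5 + 4*1156 + 100))*(-531 + 5888) = (-47666 + (5 + 4624 + 100))*5357 = (-47666 + 4729)*5357 = -42937*5357 = -230013509)
-M = -1*(-230013509) = 230013509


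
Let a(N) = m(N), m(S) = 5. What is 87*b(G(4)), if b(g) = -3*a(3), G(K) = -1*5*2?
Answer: -1305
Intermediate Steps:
a(N) = 5
G(K) = -10 (G(K) = -5*2 = -10)
b(g) = -15 (b(g) = -3*5 = -15)
87*b(G(4)) = 87*(-15) = -1305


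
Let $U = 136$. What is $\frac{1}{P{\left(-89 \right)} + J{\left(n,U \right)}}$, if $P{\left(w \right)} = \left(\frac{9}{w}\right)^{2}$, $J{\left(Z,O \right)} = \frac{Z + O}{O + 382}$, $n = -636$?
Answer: $- \frac{2051539}{1959271} \approx -1.0471$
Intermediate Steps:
$J{\left(Z,O \right)} = \frac{O + Z}{382 + O}$
$P{\left(w \right)} = \frac{81}{w^{2}}$
$\frac{1}{P{\left(-89 \right)} + J{\left(n,U \right)}} = \frac{1}{\frac{81}{7921} + \frac{136 - 636}{382 + 136}} = \frac{1}{81 \cdot \frac{1}{7921} + \frac{1}{518} \left(-500\right)} = \frac{1}{\frac{81}{7921} + \frac{1}{518} \left(-500\right)} = \frac{1}{\frac{81}{7921} - \frac{250}{259}} = \frac{1}{- \frac{1959271}{2051539}} = - \frac{2051539}{1959271}$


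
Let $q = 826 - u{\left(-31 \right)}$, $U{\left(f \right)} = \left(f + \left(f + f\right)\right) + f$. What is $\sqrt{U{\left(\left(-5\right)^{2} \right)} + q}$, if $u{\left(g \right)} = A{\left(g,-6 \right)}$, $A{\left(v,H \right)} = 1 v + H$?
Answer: $3 \sqrt{107} \approx 31.032$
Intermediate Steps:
$A{\left(v,H \right)} = H + v$ ($A{\left(v,H \right)} = v + H = H + v$)
$U{\left(f \right)} = 4 f$ ($U{\left(f \right)} = \left(f + 2 f\right) + f = 3 f + f = 4 f$)
$u{\left(g \right)} = -6 + g$
$q = 863$ ($q = 826 - \left(-6 - 31\right) = 826 - -37 = 826 + 37 = 863$)
$\sqrt{U{\left(\left(-5\right)^{2} \right)} + q} = \sqrt{4 \left(-5\right)^{2} + 863} = \sqrt{4 \cdot 25 + 863} = \sqrt{100 + 863} = \sqrt{963} = 3 \sqrt{107}$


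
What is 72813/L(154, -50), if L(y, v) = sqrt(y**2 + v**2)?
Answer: 72813*sqrt(6554)/13108 ≈ 449.70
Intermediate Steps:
L(y, v) = sqrt(v**2 + y**2)
72813/L(154, -50) = 72813/(sqrt((-50)**2 + 154**2)) = 72813/(sqrt(2500 + 23716)) = 72813/(sqrt(26216)) = 72813/((2*sqrt(6554))) = 72813*(sqrt(6554)/13108) = 72813*sqrt(6554)/13108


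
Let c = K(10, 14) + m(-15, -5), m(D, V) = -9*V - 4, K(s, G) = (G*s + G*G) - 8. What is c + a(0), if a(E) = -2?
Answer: 367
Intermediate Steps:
K(s, G) = -8 + G² + G*s (K(s, G) = (G*s + G²) - 8 = (G² + G*s) - 8 = -8 + G² + G*s)
m(D, V) = -4 - 9*V
c = 369 (c = (-8 + 14² + 14*10) + (-4 - 9*(-5)) = (-8 + 196 + 140) + (-4 + 45) = 328 + 41 = 369)
c + a(0) = 369 - 2 = 367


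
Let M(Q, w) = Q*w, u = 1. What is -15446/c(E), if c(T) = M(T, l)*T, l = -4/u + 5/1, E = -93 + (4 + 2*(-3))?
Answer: -15446/9025 ≈ -1.7115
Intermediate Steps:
E = -95 (E = -93 + (4 - 6) = -93 - 2 = -95)
l = 1 (l = -4/1 + 5/1 = -4*1 + 5*1 = -4 + 5 = 1)
c(T) = T² (c(T) = (T*1)*T = T*T = T²)
-15446/c(E) = -15446/((-95)²) = -15446/9025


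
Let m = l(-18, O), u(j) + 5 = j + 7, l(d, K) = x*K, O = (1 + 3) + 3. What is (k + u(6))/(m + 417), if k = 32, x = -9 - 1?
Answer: 40/347 ≈ 0.11527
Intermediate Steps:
O = 7 (O = 4 + 3 = 7)
x = -10
l(d, K) = -10*K
u(j) = 2 + j (u(j) = -5 + (j + 7) = -5 + (7 + j) = 2 + j)
m = -70 (m = -10*7 = -70)
(k + u(6))/(m + 417) = (32 + (2 + 6))/(-70 + 417) = (32 + 8)/347 = 40*(1/347) = 40/347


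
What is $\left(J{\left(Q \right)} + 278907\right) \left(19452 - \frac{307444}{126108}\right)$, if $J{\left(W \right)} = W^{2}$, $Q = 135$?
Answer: $\frac{60732428156092}{10509} \approx 5.7791 \cdot 10^{9}$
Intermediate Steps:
$\left(J{\left(Q \right)} + 278907\right) \left(19452 - \frac{307444}{126108}\right) = \left(135^{2} + 278907\right) \left(19452 - \frac{307444}{126108}\right) = \left(18225 + 278907\right) \left(19452 - \frac{76861}{31527}\right) = 297132 \left(19452 - \frac{76861}{31527}\right) = 297132 \cdot \frac{613186343}{31527} = \frac{60732428156092}{10509}$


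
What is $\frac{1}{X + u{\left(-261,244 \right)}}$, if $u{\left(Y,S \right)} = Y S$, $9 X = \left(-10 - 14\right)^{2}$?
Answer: $- \frac{1}{63620} \approx -1.5718 \cdot 10^{-5}$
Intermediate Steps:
$X = 64$ ($X = \frac{\left(-10 - 14\right)^{2}}{9} = \frac{\left(-24\right)^{2}}{9} = \frac{1}{9} \cdot 576 = 64$)
$u{\left(Y,S \right)} = S Y$
$\frac{1}{X + u{\left(-261,244 \right)}} = \frac{1}{64 + 244 \left(-261\right)} = \frac{1}{64 - 63684} = \frac{1}{-63620} = - \frac{1}{63620}$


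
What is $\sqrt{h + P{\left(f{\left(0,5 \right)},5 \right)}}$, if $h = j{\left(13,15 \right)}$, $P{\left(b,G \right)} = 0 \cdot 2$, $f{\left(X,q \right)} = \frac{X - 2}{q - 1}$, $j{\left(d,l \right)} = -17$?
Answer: $i \sqrt{17} \approx 4.1231 i$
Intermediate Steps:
$f{\left(X,q \right)} = \frac{-2 + X}{-1 + q}$
$P{\left(b,G \right)} = 0$
$h = -17$
$\sqrt{h + P{\left(f{\left(0,5 \right)},5 \right)}} = \sqrt{-17 + 0} = \sqrt{-17} = i \sqrt{17}$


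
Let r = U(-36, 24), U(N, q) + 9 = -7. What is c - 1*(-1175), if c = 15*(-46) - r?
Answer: 501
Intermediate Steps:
U(N, q) = -16 (U(N, q) = -9 - 7 = -16)
r = -16
c = -674 (c = 15*(-46) - 1*(-16) = -690 + 16 = -674)
c - 1*(-1175) = -674 - 1*(-1175) = -674 + 1175 = 501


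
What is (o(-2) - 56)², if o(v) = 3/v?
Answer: 13225/4 ≈ 3306.3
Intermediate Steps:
(o(-2) - 56)² = (3/(-2) - 56)² = (3*(-½) - 56)² = (-3/2 - 56)² = (-115/2)² = 13225/4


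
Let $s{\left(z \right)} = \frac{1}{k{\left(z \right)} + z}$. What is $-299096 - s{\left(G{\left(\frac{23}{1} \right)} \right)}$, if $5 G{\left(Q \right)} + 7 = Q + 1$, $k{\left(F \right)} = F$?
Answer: $- \frac{10169269}{34} \approx -2.991 \cdot 10^{5}$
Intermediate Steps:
$G{\left(Q \right)} = - \frac{6}{5} + \frac{Q}{5}$ ($G{\left(Q \right)} = - \frac{7}{5} + \frac{Q + 1}{5} = - \frac{7}{5} + \frac{1 + Q}{5} = - \frac{7}{5} + \left(\frac{1}{5} + \frac{Q}{5}\right) = - \frac{6}{5} + \frac{Q}{5}$)
$s{\left(z \right)} = \frac{1}{2 z}$ ($s{\left(z \right)} = \frac{1}{z + z} = \frac{1}{2 z}$)
$-299096 - s{\left(G{\left(\frac{23}{1} \right)} \right)} = -299096 - \frac{1}{2 \left(- \frac{6}{5} + \frac{23 \cdot 1^{-1}}{5}\right)} = -299096 - \frac{1}{2 \left(- \frac{6}{5} + \frac{23 \cdot 1}{5}\right)} = -299096 - \frac{1}{2 \left(- \frac{6}{5} + \frac{1}{5} \cdot 23\right)} = -299096 - \frac{1}{2 \left(- \frac{6}{5} + \frac{23}{5}\right)} = -299096 - \frac{1}{2 \cdot \frac{17}{5}} = -299096 - \frac{1}{2} \cdot \frac{5}{17} = -299096 - \frac{5}{34} = - \frac{10169269}{34}$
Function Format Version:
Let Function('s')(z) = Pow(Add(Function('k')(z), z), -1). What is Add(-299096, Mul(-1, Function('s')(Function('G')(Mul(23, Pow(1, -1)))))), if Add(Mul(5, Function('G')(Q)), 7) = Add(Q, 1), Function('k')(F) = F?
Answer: Rational(-10169269, 34) ≈ -2.9910e+5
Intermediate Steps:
Function('G')(Q) = Add(Rational(-6, 5), Mul(Rational(1, 5), Q)) (Function('G')(Q) = Add(Rational(-7, 5), Mul(Rational(1, 5), Add(Q, 1))) = Add(Rational(-7, 5), Mul(Rational(1, 5), Add(1, Q))) = Add(Rational(-7, 5), Add(Rational(1, 5), Mul(Rational(1, 5), Q))) = Add(Rational(-6, 5), Mul(Rational(1, 5), Q)))
Function('s')(z) = Mul(Rational(1, 2), Pow(z, -1)) (Function('s')(z) = Pow(Add(z, z), -1) = Pow(Mul(2, z), -1) = Mul(Rational(1, 2), Pow(z, -1)))
Add(-299096, Mul(-1, Function('s')(Function('G')(Mul(23, Pow(1, -1)))))) = Add(-299096, Mul(-1, Mul(Rational(1, 2), Pow(Add(Rational(-6, 5), Mul(Rational(1, 5), Mul(23, Pow(1, -1)))), -1)))) = Add(-299096, Mul(-1, Mul(Rational(1, 2), Pow(Add(Rational(-6, 5), Mul(Rational(1, 5), Mul(23, 1))), -1)))) = Add(-299096, Mul(-1, Mul(Rational(1, 2), Pow(Add(Rational(-6, 5), Mul(Rational(1, 5), 23)), -1)))) = Add(-299096, Mul(-1, Mul(Rational(1, 2), Pow(Add(Rational(-6, 5), Rational(23, 5)), -1)))) = Add(-299096, Mul(-1, Mul(Rational(1, 2), Pow(Rational(17, 5), -1)))) = Add(-299096, Mul(-1, Mul(Rational(1, 2), Rational(5, 17)))) = Add(-299096, Mul(-1, Rational(5, 34))) = Add(-299096, Rational(-5, 34)) = Rational(-10169269, 34)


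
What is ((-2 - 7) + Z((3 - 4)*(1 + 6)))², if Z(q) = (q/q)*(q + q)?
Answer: 529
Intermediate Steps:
Z(q) = 2*q (Z(q) = 1*(2*q) = 2*q)
((-2 - 7) + Z((3 - 4)*(1 + 6)))² = ((-2 - 7) + 2*((3 - 4)*(1 + 6)))² = (-9 + 2*(-1*7))² = (-9 + 2*(-7))² = (-9 - 14)² = (-23)² = 529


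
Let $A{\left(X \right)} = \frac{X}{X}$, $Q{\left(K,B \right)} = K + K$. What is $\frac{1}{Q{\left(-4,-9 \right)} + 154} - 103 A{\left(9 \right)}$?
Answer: $- \frac{15037}{146} \approx -102.99$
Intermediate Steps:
$Q{\left(K,B \right)} = 2 K$
$A{\left(X \right)} = 1$
$\frac{1}{Q{\left(-4,-9 \right)} + 154} - 103 A{\left(9 \right)} = \frac{1}{2 \left(-4\right) + 154} - 103 = \frac{1}{-8 + 154} - 103 = \frac{1}{146} - 103 = - \frac{15037}{146}$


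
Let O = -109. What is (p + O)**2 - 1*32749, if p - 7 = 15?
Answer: -25180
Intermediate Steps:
p = 22 (p = 7 + 15 = 22)
(p + O)**2 - 1*32749 = (22 - 109)**2 - 1*32749 = (-87)**2 - 32749 = 7569 - 32749 = -25180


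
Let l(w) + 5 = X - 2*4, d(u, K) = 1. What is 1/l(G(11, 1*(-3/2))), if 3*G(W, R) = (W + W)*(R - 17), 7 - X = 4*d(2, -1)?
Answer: -1/10 ≈ -0.10000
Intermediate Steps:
X = 3 (X = 7 - 4 = 3)
G(W, R) = 2*W*(-17 + R)/3 (G(W, R) = ((W + W)*(R - 17))/3 = ((2*W)*(-17 + R))/3 = (2*W*(-17 + R))/3 = 2*W*(-17 + R)/3)
l(w) = -10 (l(w) = -5 + (3 - 2*4) = -5 + (3 - 8) = -5 - 5 = -10)
1/l(G(11, 1*(-3/2))) = 1/(-10) = -1/10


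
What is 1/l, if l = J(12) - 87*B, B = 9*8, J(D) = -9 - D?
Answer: -1/6285 ≈ -0.00015911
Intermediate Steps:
B = 72
l = -6285 (l = (-9 - 1*12) - 87*72 = (-9 - 12) - 6264 = -21 - 6264 = -6285)
1/l = 1/(-6285) = -1/6285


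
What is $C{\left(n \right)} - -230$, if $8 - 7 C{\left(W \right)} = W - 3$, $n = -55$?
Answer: $\frac{1676}{7} \approx 239.43$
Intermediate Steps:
$C{\left(W \right)} = \frac{11}{7} - \frac{W}{7}$ ($C{\left(W \right)} = \frac{8}{7} - \frac{W - 3}{7} = \frac{8}{7} - \frac{-3 + W}{7} = \frac{8}{7} - \left(- \frac{3}{7} + \frac{W}{7}\right) = \frac{11}{7} - \frac{W}{7}$)
$C{\left(n \right)} - -230 = \left(\frac{11}{7} - - \frac{55}{7}\right) - -230 = \left(\frac{11}{7} + \frac{55}{7}\right) + 230 = \frac{66}{7} + 230 = \frac{1676}{7}$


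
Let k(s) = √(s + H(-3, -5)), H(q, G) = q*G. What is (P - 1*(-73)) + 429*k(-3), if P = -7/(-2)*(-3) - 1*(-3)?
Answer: 131/2 + 858*√3 ≈ 1551.6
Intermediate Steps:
H(q, G) = G*q
k(s) = √(15 + s) (k(s) = √(s - 5*(-3)) = √(s + 15) = √(15 + s))
P = -15/2 (P = -7*(-½)*(-3) + 3 = (7/2)*(-3) + 3 = -21/2 + 3 = -15/2 ≈ -7.5000)
(P - 1*(-73)) + 429*k(-3) = (-15/2 - 1*(-73)) + 429*√(15 - 3) = (-15/2 + 73) + 429*√12 = 131/2 + 429*(2*√3) = 131/2 + 858*√3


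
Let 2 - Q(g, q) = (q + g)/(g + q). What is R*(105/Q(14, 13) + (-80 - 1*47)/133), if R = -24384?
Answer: -337425792/133 ≈ -2.5370e+6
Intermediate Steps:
Q(g, q) = 1 (Q(g, q) = 2 - (q + g)/(g + q) = 2 - (g + q)/(g + q) = 2 - 1*1 = 2 - 1 = 1)
R*(105/Q(14, 13) + (-80 - 1*47)/133) = -24384*(105/1 + (-80 - 1*47)/133) = -24384*(105*1 + (-80 - 47)*(1/133)) = -24384*(105 - 127*1/133) = -24384*(105 - 127/133) = -24384*13838/133 = -337425792/133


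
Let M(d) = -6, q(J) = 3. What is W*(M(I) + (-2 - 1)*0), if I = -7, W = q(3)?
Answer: -18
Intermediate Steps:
W = 3
W*(M(I) + (-2 - 1)*0) = 3*(-6 + (-2 - 1)*0) = 3*(-6 - 3*0) = 3*(-6 + 0) = 3*(-6) = -18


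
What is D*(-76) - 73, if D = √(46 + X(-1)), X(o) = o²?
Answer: -73 - 76*√47 ≈ -594.03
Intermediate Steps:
D = √47 (D = √(46 + (-1)²) = √(46 + 1) = √47 ≈ 6.8557)
D*(-76) - 73 = √47*(-76) - 73 = -76*√47 - 73 = -73 - 76*√47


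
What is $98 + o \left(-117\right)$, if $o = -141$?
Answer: $16595$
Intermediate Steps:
$98 + o \left(-117\right) = 98 - -16497 = 98 + 16497 = 16595$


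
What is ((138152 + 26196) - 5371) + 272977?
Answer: 431954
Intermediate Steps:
((138152 + 26196) - 5371) + 272977 = (164348 - 5371) + 272977 = 158977 + 272977 = 431954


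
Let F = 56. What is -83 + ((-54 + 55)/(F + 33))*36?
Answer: -7351/89 ≈ -82.595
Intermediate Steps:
-83 + ((-54 + 55)/(F + 33))*36 = -83 + ((-54 + 55)/(56 + 33))*36 = -83 + (1/89)*36 = -83 + 36/89 = -7351/89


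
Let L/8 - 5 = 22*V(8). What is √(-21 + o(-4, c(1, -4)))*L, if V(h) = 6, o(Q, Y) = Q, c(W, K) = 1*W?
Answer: 5480*I ≈ 5480.0*I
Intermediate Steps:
c(W, K) = W
L = 1096 (L = 40 + 8*(22*6) = 40 + 8*132 = 40 + 1056 = 1096)
√(-21 + o(-4, c(1, -4)))*L = √(-21 - 4)*1096 = √(-25)*1096 = (5*I)*1096 = 5480*I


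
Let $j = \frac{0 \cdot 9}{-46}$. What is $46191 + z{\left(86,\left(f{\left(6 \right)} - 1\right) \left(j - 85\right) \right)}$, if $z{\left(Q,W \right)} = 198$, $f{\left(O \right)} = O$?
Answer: $46389$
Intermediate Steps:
$j = 0$ ($j = 0 \left(- \frac{1}{46}\right) = 0$)
$46191 + z{\left(86,\left(f{\left(6 \right)} - 1\right) \left(j - 85\right) \right)} = 46191 + 198 = 46389$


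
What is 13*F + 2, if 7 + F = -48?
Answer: -713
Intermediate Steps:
F = -55 (F = -7 - 48 = -55)
13*F + 2 = 13*(-55) + 2 = -715 + 2 = -713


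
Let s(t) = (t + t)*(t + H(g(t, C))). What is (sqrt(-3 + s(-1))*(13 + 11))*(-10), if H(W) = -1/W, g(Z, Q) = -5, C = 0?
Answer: -48*I*sqrt(35) ≈ -283.97*I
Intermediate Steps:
s(t) = 2*t*(1/5 + t) (s(t) = (t + t)*(t - 1/(-5)) = (2*t)*(t - 1*(-1/5)) = (2*t)*(t + 1/5) = (2*t)*(1/5 + t) = 2*t*(1/5 + t))
(sqrt(-3 + s(-1))*(13 + 11))*(-10) = (sqrt(-3 + (2/5)*(-1)*(1 + 5*(-1)))*(13 + 11))*(-10) = (sqrt(-3 + (2/5)*(-1)*(1 - 5))*24)*(-10) = (sqrt(-3 + (2/5)*(-1)*(-4))*24)*(-10) = (sqrt(-3 + 8/5)*24)*(-10) = (sqrt(-7/5)*24)*(-10) = ((I*sqrt(35)/5)*24)*(-10) = (24*I*sqrt(35)/5)*(-10) = -48*I*sqrt(35)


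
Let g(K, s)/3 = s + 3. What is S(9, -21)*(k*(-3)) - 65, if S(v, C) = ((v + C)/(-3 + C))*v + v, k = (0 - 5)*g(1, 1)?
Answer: 2365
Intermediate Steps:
g(K, s) = 9 + 3*s (g(K, s) = 3*(s + 3) = 3*(3 + s) = 9 + 3*s)
k = -60 (k = (0 - 5)*(9 + 3*1) = -5*(9 + 3) = -5*12 = -60)
S(v, C) = v + v*(C + v)/(-3 + C) (S(v, C) = ((C + v)/(-3 + C))*v + v = v*(C + v)/(-3 + C) + v = v + v*(C + v)/(-3 + C))
S(9, -21)*(k*(-3)) - 65 = (9*(-3 + 9 + 2*(-21))/(-3 - 21))*(-60*(-3)) - 65 = (9*(-3 + 9 - 42)/(-24))*180 - 65 = (9*(-1/24)*(-36))*180 - 65 = (27/2)*180 - 65 = 2430 - 65 = 2365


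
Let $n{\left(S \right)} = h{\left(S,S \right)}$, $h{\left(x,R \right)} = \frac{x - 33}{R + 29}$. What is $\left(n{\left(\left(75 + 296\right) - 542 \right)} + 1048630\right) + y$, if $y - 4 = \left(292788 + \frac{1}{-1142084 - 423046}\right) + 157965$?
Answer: $\frac{166618385490199}{111124230} \approx 1.4994 \cdot 10^{6}$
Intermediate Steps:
$h{\left(x,R \right)} = \frac{-33 + x}{29 + R}$
$n{\left(S \right)} = \frac{-33 + S}{29 + S}$
$y = \frac{705493303409}{1565130}$ ($y = 4 + \left(\left(292788 + \frac{1}{-1142084 - 423046}\right) + 157965\right) = 4 + \left(\left(292788 + \frac{1}{-1565130}\right) + 157965\right) = 4 + \left(\left(292788 - \frac{1}{1565130}\right) + 157965\right) = 4 + \left(\frac{458251282439}{1565130} + 157965\right) = 4 + \frac{705487042889}{1565130} = \frac{705493303409}{1565130} \approx 4.5076 \cdot 10^{5}$)
$\left(n{\left(\left(75 + 296\right) - 542 \right)} + 1048630\right) + y = \left(\frac{-33 + \left(\left(75 + 296\right) - 542\right)}{29 + \left(\left(75 + 296\right) - 542\right)} + 1048630\right) + \frac{705493303409}{1565130} = \left(\frac{-33 + \left(371 - 542\right)}{29 + \left(371 - 542\right)} + 1048630\right) + \frac{705493303409}{1565130} = \left(\frac{-33 - 171}{29 - 171} + 1048630\right) + \frac{705493303409}{1565130} = \left(\frac{1}{-142} \left(-204\right) + 1048630\right) + \frac{705493303409}{1565130} = \left(\left(- \frac{1}{142}\right) \left(-204\right) + 1048630\right) + \frac{705493303409}{1565130} = \left(\frac{102}{71} + 1048630\right) + \frac{705493303409}{1565130} = \frac{74452832}{71} + \frac{705493303409}{1565130} = \frac{166618385490199}{111124230}$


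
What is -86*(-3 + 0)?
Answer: 258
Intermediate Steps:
-86*(-3 + 0) = -(-258) = -86*(-3) = 258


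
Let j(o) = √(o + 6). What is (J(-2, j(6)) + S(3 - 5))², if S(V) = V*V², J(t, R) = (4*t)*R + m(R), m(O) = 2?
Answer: 804 + 192*√3 ≈ 1136.6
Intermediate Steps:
j(o) = √(6 + o)
J(t, R) = 2 + 4*R*t (J(t, R) = (4*t)*R + 2 = 4*R*t + 2 = 2 + 4*R*t)
S(V) = V³
(J(-2, j(6)) + S(3 - 5))² = ((2 + 4*√(6 + 6)*(-2)) + (3 - 5)³)² = ((2 + 4*√12*(-2)) + (-2)³)² = ((2 + 4*(2*√3)*(-2)) - 8)² = ((2 - 16*√3) - 8)² = (-6 - 16*√3)²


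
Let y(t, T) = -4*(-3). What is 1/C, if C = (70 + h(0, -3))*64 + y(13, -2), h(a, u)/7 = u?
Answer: 1/3148 ≈ 0.00031766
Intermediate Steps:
y(t, T) = 12
h(a, u) = 7*u
C = 3148 (C = (70 + 7*(-3))*64 + 12 = (70 - 21)*64 + 12 = 49*64 + 12 = 3136 + 12 = 3148)
1/C = 1/3148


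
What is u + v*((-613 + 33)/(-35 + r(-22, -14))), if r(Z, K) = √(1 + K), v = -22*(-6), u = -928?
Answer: 765368/619 + 38280*I*√13/619 ≈ 1236.5 + 222.97*I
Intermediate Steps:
v = 132
u + v*((-613 + 33)/(-35 + r(-22, -14))) = -928 + 132*((-613 + 33)/(-35 + √(1 - 14))) = -928 + 132*(-580/(-35 + √(-13))) = -928 + 132*(-580/(-35 + I*√13)) = -928 - 76560/(-35 + I*√13)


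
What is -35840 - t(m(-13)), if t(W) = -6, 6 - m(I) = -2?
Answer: -35834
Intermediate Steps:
m(I) = 8 (m(I) = 6 - 1*(-2) = 6 + 2 = 8)
-35840 - t(m(-13)) = -35840 - 1*(-6) = -35840 + 6 = -35834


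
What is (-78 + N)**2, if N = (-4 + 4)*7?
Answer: 6084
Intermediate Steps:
N = 0 (N = 0*7 = 0)
(-78 + N)**2 = (-78 + 0)**2 = (-78)**2 = 6084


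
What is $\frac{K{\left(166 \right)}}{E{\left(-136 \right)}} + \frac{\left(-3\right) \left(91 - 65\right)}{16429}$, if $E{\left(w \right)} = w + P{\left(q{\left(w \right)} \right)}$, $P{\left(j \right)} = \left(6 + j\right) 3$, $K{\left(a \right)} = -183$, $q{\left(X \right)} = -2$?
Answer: $\frac{2996835}{2037196} \approx 1.4711$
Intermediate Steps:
$P{\left(j \right)} = 18 + 3 j$
$E{\left(w \right)} = 12 + w$ ($E{\left(w \right)} = w + \left(18 + 3 \left(-2\right)\right) = w + \left(18 - 6\right) = w + 12 = 12 + w$)
$\frac{K{\left(166 \right)}}{E{\left(-136 \right)}} + \frac{\left(-3\right) \left(91 - 65\right)}{16429} = - \frac{183}{12 - 136} + \frac{\left(-3\right) \left(91 - 65\right)}{16429} = - \frac{183}{-124} + \left(-3\right) 26 \cdot \frac{1}{16429} = \left(-183\right) \left(- \frac{1}{124}\right) - \frac{78}{16429} = \frac{183}{124} - \frac{78}{16429} = \frac{2996835}{2037196}$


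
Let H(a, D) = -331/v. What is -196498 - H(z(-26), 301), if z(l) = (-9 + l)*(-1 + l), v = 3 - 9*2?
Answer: -2947801/15 ≈ -1.9652e+5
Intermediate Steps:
v = -15 (v = 3 - 18 = -15)
z(l) = (-1 + l)*(-9 + l)
H(a, D) = 331/15 (H(a, D) = -331/(-15) = -331*(-1/15) = 331/15)
-196498 - H(z(-26), 301) = -196498 - 1*331/15 = -196498 - 331/15 = -2947801/15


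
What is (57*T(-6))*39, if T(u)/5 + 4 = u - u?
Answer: -44460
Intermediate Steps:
T(u) = -20 (T(u) = -20 + 5*(u - u) = -20 + 5*0 = -20 + 0 = -20)
(57*T(-6))*39 = (57*(-20))*39 = -1140*39 = -44460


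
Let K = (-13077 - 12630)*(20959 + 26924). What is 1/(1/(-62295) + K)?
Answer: -62295/76680677264896 ≈ -8.1239e-10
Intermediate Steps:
K = -1230928281 (K = -25707*47883 = -1230928281)
1/(1/(-62295) + K) = 1/(1/(-62295) - 1230928281) = 1/(-1/62295 - 1230928281) = 1/(-76680677264896/62295) = -62295/76680677264896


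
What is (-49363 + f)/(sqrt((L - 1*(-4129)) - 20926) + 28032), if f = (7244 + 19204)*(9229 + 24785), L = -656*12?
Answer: 8405422381696/261939231 - 899552909*I*sqrt(2741)/261939231 ≈ 32089.0 - 179.8*I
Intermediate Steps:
L = -7872
f = 899602272 (f = 26448*34014 = 899602272)
(-49363 + f)/(sqrt((L - 1*(-4129)) - 20926) + 28032) = (-49363 + 899602272)/(sqrt((-7872 - 1*(-4129)) - 20926) + 28032) = 899552909/(sqrt((-7872 + 4129) - 20926) + 28032) = 899552909/(sqrt(-3743 - 20926) + 28032) = 899552909/(sqrt(-24669) + 28032) = 899552909/(3*I*sqrt(2741) + 28032) = 899552909/(28032 + 3*I*sqrt(2741))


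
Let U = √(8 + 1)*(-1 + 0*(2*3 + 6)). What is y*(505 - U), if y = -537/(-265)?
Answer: 272796/265 ≈ 1029.4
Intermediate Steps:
y = 537/265 (y = -537*(-1/265) = 537/265 ≈ 2.0264)
U = -3 (U = √9*(-1 + 0*(6 + 6)) = 3*(-1 + 0*12) = 3*(-1 + 0) = 3*(-1) = -3)
y*(505 - U) = 537*(505 - 1*(-3))/265 = 537*(505 + 3)/265 = (537/265)*508 = 272796/265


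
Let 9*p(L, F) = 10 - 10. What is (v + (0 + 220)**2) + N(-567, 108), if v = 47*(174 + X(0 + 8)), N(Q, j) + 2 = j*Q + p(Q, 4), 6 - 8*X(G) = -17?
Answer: -36199/8 ≈ -4524.9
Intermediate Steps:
X(G) = 23/8 (X(G) = 3/4 - 1/8*(-17) = 3/4 + 17/8 = 23/8)
p(L, F) = 0 (p(L, F) = (10 - 10)/9 = (1/9)*0 = 0)
N(Q, j) = -2 + Q*j (N(Q, j) = -2 + (j*Q + 0) = -2 + (Q*j + 0) = -2 + Q*j)
v = 66505/8 (v = 47*(174 + 23/8) = 47*(1415/8) = 66505/8 ≈ 8313.1)
(v + (0 + 220)**2) + N(-567, 108) = (66505/8 + (0 + 220)**2) + (-2 - 567*108) = (66505/8 + 220**2) + (-2 - 61236) = (66505/8 + 48400) - 61238 = 453705/8 - 61238 = -36199/8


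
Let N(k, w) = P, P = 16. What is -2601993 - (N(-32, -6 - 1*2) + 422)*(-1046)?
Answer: -2143845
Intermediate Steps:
N(k, w) = 16
-2601993 - (N(-32, -6 - 1*2) + 422)*(-1046) = -2601993 - (16 + 422)*(-1046) = -2601993 - 438*(-1046) = -2601993 - 1*(-458148) = -2601993 + 458148 = -2143845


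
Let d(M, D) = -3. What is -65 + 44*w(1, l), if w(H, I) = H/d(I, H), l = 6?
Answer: -239/3 ≈ -79.667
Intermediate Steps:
w(H, I) = -H/3 (w(H, I) = H/(-3) = H*(-⅓) = -H/3)
-65 + 44*w(1, l) = -65 + 44*(-⅓*1) = -65 + 44*(-⅓) = -65 - 44/3 = -239/3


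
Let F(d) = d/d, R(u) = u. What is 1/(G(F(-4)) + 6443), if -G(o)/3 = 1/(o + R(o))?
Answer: 2/12883 ≈ 0.00015524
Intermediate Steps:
F(d) = 1
G(o) = -3/(2*o) (G(o) = -3/(o + o) = -3*1/(2*o) = -3/(2*o))
1/(G(F(-4)) + 6443) = 1/(-3/2/1 + 6443) = 1/(-3/2*1 + 6443) = 1/(-3/2 + 6443) = 1/(12883/2) = 2/12883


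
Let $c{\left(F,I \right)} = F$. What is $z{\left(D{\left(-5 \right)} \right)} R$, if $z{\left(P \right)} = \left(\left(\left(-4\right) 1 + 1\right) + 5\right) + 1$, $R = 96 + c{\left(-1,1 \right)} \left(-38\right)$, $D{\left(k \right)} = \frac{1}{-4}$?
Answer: $402$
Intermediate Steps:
$D{\left(k \right)} = - \frac{1}{4}$
$R = 134$ ($R = 96 - -38 = 96 + 38 = 134$)
$z{\left(P \right)} = 3$ ($z{\left(P \right)} = \left(\left(-4 + 1\right) + 5\right) + 1 = \left(-3 + 5\right) + 1 = 2 + 1 = 3$)
$z{\left(D{\left(-5 \right)} \right)} R = 3 \cdot 134 = 402$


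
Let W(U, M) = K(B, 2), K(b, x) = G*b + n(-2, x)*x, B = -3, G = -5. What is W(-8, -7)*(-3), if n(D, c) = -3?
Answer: -27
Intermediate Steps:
K(b, x) = -5*b - 3*x
W(U, M) = 9 (W(U, M) = -5*(-3) - 3*2 = 15 - 6 = 9)
W(-8, -7)*(-3) = 9*(-3) = -27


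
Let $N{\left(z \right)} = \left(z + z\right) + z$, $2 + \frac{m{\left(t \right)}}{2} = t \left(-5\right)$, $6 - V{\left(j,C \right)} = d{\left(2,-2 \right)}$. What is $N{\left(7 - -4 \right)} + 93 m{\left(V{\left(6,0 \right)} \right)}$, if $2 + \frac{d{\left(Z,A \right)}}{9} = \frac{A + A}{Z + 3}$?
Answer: $-29355$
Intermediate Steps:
$d{\left(Z,A \right)} = -18 + \frac{18 A}{3 + Z}$ ($d{\left(Z,A \right)} = -18 + 9 \frac{A + A}{Z + 3} = -18 + 9 \frac{2 A}{3 + Z} = -18 + \frac{18 A}{3 + Z}$)
$V{\left(j,C \right)} = \frac{156}{5}$ ($V{\left(j,C \right)} = 6 - \frac{18 \left(-3 - 2 - 2\right)}{3 + 2} = 6 - \frac{18 \left(-3 - 2 - 2\right)}{5} = 6 - 18 \cdot \frac{1}{5} \left(-7\right) = 6 - - \frac{126}{5} = 6 + \frac{126}{5} = \frac{156}{5}$)
$m{\left(t \right)} = -4 - 10 t$ ($m{\left(t \right)} = -4 + 2 t \left(-5\right) = -4 + 2 \left(- 5 t\right) = -4 - 10 t$)
$N{\left(z \right)} = 3 z$ ($N{\left(z \right)} = 2 z + z = 3 z$)
$N{\left(7 - -4 \right)} + 93 m{\left(V{\left(6,0 \right)} \right)} = 3 \left(7 - -4\right) + 93 \left(-4 - 312\right) = 3 \left(7 + 4\right) + 93 \left(-4 - 312\right) = 3 \cdot 11 + 93 \left(-316\right) = 33 - 29388 = -29355$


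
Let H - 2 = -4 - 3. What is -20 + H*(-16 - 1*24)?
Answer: 180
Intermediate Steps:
H = -5 (H = 2 + (-4 - 3) = 2 - 7 = -5)
-20 + H*(-16 - 1*24) = -20 - 5*(-16 - 1*24) = -20 - 5*(-16 - 24) = -20 - 5*(-40) = -20 + 200 = 180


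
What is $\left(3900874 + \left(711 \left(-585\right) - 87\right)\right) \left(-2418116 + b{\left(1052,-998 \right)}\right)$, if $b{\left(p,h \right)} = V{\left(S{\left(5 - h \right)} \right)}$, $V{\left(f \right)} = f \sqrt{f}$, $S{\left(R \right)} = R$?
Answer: $-8426776378832 + 3495306556 \sqrt{1003} \approx -8.3161 \cdot 10^{12}$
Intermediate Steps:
$V{\left(f \right)} = f^{\frac{3}{2}}$
$b{\left(p,h \right)} = \left(5 - h\right)^{\frac{3}{2}}$
$\left(3900874 + \left(711 \left(-585\right) - 87\right)\right) \left(-2418116 + b{\left(1052,-998 \right)}\right) = \left(3900874 + \left(711 \left(-585\right) - 87\right)\right) \left(-2418116 + \left(5 - -998\right)^{\frac{3}{2}}\right) = \left(3900874 - 416022\right) \left(-2418116 + \left(5 + 998\right)^{\frac{3}{2}}\right) = \left(3900874 - 416022\right) \left(-2418116 + 1003^{\frac{3}{2}}\right) = 3484852 \left(-2418116 + 1003 \sqrt{1003}\right) = -8426776378832 + 3495306556 \sqrt{1003}$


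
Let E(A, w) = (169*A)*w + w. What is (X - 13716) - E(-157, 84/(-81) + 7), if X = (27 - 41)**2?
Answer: 434068/3 ≈ 1.4469e+5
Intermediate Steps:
X = 196 (X = (-14)**2 = 196)
E(A, w) = w + 169*A*w (E(A, w) = 169*A*w + w = w + 169*A*w)
(X - 13716) - E(-157, 84/(-81) + 7) = (196 - 13716) - (84/(-81) + 7)*(1 + 169*(-157)) = -13520 - (84*(-1/81) + 7)*(1 - 26533) = -13520 - (-28/27 + 7)*(-26532) = -13520 - 161*(-26532)/27 = -13520 - 1*(-474628/3) = -13520 + 474628/3 = 434068/3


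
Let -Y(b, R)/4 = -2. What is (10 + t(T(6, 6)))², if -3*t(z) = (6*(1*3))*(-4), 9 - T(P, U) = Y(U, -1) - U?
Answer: 1156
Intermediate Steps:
Y(b, R) = 8 (Y(b, R) = -4*(-2) = 8)
T(P, U) = 1 + U (T(P, U) = 9 - (8 - U) = 9 + (-8 + U) = 1 + U)
t(z) = 24 (t(z) = -6*(1*3)*(-4)/3 = -6*3*(-4)/3 = -6*(-4) = -⅓*(-72) = 24)
(10 + t(T(6, 6)))² = (10 + 24)² = 34² = 1156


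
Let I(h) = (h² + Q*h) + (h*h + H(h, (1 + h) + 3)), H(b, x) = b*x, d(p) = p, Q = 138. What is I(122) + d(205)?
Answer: 62181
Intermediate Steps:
I(h) = 2*h² + 138*h + h*(4 + h) (I(h) = (h² + 138*h) + (h*h + h*((1 + h) + 3)) = (h² + 138*h) + (h² + h*(4 + h)) = 2*h² + 138*h + h*(4 + h))
I(122) + d(205) = 122*(142 + 3*122) + 205 = 122*(142 + 366) + 205 = 122*508 + 205 = 61976 + 205 = 62181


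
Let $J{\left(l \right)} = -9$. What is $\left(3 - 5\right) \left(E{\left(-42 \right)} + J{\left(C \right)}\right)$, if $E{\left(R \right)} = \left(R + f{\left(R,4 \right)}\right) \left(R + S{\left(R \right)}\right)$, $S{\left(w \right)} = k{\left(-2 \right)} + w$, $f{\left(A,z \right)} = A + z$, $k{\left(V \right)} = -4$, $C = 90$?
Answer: $-14062$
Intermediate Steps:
$S{\left(w \right)} = -4 + w$
$E{\left(R \right)} = \left(-4 + 2 R\right) \left(4 + 2 R\right)$ ($E{\left(R \right)} = \left(R + \left(R + 4\right)\right) \left(R + \left(-4 + R\right)\right) = \left(R + \left(4 + R\right)\right) \left(-4 + 2 R\right) = \left(4 + 2 R\right) \left(-4 + 2 R\right) = \left(-4 + 2 R\right) \left(4 + 2 R\right)$)
$\left(3 - 5\right) \left(E{\left(-42 \right)} + J{\left(C \right)}\right) = \left(3 - 5\right) \left(\left(-16 + 4 \left(-42\right)^{2}\right) - 9\right) = - 2 \left(\left(-16 + 4 \cdot 1764\right) - 9\right) = - 2 \left(\left(-16 + 7056\right) - 9\right) = - 2 \left(7040 - 9\right) = \left(-2\right) 7031 = -14062$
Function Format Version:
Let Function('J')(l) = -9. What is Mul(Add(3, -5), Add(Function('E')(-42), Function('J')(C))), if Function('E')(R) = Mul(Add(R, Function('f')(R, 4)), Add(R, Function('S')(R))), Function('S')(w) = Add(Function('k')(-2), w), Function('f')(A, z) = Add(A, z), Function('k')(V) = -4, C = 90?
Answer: -14062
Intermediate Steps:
Function('S')(w) = Add(-4, w)
Function('E')(R) = Mul(Add(-4, Mul(2, R)), Add(4, Mul(2, R))) (Function('E')(R) = Mul(Add(R, Add(R, 4)), Add(R, Add(-4, R))) = Mul(Add(R, Add(4, R)), Add(-4, Mul(2, R))) = Mul(Add(4, Mul(2, R)), Add(-4, Mul(2, R))) = Mul(Add(-4, Mul(2, R)), Add(4, Mul(2, R))))
Mul(Add(3, -5), Add(Function('E')(-42), Function('J')(C))) = Mul(Add(3, -5), Add(Add(-16, Mul(4, Pow(-42, 2))), -9)) = Mul(-2, Add(Add(-16, Mul(4, 1764)), -9)) = Mul(-2, Add(Add(-16, 7056), -9)) = Mul(-2, Add(7040, -9)) = Mul(-2, 7031) = -14062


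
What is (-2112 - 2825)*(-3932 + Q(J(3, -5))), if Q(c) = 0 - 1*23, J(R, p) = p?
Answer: 19525835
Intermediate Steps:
Q(c) = -23 (Q(c) = 0 - 23 = -23)
(-2112 - 2825)*(-3932 + Q(J(3, -5))) = (-2112 - 2825)*(-3932 - 23) = -4937*(-3955) = 19525835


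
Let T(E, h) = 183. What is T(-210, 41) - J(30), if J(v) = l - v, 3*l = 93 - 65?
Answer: 611/3 ≈ 203.67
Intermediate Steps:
l = 28/3 (l = (93 - 65)/3 = (⅓)*28 = 28/3 ≈ 9.3333)
J(v) = 28/3 - v
T(-210, 41) - J(30) = 183 - (28/3 - 1*30) = 183 - (28/3 - 30) = 183 - 1*(-62/3) = 183 + 62/3 = 611/3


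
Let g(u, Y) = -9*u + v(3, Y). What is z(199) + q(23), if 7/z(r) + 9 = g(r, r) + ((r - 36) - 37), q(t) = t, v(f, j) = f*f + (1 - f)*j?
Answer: 47442/2063 ≈ 22.997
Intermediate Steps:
v(f, j) = f**2 + j*(1 - f)
g(u, Y) = 9 - 9*u - 2*Y (g(u, Y) = -9*u + (Y + 3**2 - 1*3*Y) = -9*u + (Y + 9 - 3*Y) = -9*u + (9 - 2*Y) = 9 - 9*u - 2*Y)
z(r) = 7/(-73 - 10*r) (z(r) = 7/(-9 + ((9 - 9*r - 2*r) + ((r - 36) - 37))) = 7/(-9 + ((9 - 11*r) + ((-36 + r) - 37))) = 7/(-9 + ((9 - 11*r) + (-73 + r))) = 7/(-9 + (-64 - 10*r)) = 7/(-73 - 10*r))
z(199) + q(23) = -7/(73 + 10*199) + 23 = -7/(73 + 1990) + 23 = -7/2063 + 23 = 47442/2063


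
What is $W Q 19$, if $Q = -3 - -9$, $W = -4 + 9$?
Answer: $570$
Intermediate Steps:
$W = 5$
$Q = 6$ ($Q = -3 + 9 = 6$)
$W Q 19 = 5 \cdot 6 \cdot 19 = 30 \cdot 19 = 570$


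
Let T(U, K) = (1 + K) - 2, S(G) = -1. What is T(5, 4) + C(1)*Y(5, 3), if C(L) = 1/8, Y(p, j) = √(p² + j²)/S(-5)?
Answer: 3 - √34/8 ≈ 2.2711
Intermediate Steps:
T(U, K) = -1 + K
Y(p, j) = -√(j² + p²) (Y(p, j) = √(p² + j²)/(-1) = √(j² + p²)*(-1) = -√(j² + p²))
C(L) = ⅛
T(5, 4) + C(1)*Y(5, 3) = (-1 + 4) + (-√(3² + 5²))/8 = 3 + (-√(9 + 25))/8 = 3 + (-√34)/8 = 3 - √34/8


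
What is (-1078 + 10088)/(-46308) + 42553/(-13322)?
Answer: -15371879/4536141 ≈ -3.3888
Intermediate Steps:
(-1078 + 10088)/(-46308) + 42553/(-13322) = 9010*(-1/46308) + 42553*(-1/13322) = -265/1362 - 42553/13322 = -15371879/4536141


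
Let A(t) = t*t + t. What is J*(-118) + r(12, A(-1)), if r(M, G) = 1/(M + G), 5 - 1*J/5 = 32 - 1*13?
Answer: 99121/12 ≈ 8260.1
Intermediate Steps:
J = -70 (J = 25 - 5*(32 - 1*13) = 25 - 5*(32 - 13) = 25 - 5*19 = 25 - 95 = -70)
A(t) = t + t² (A(t) = t² + t = t + t²)
r(M, G) = 1/(G + M)
J*(-118) + r(12, A(-1)) = -70*(-118) + 1/(-(1 - 1) + 12) = 8260 + 1/(-1*0 + 12) = 8260 + 1/(0 + 12) = 8260 + 1/12 = 99121/12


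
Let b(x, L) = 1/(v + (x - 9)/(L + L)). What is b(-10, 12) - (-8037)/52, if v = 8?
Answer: 1391649/8996 ≈ 154.70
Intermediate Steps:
b(x, L) = 1/(8 + (-9 + x)/(2*L)) (b(x, L) = 1/(8 + (x - 9)/(L + L)) = 1/(8 + (-9 + x)/((2*L))) = 1/(8 + (-9 + x)*(1/(2*L))) = 1/(8 + (-9 + x)/(2*L)))
b(-10, 12) - (-8037)/52 = 2*12/(-9 - 10 + 16*12) - (-8037)/52 = 2*12/(-9 - 10 + 192) - (-8037)/52 = 2*12/173 - 141*(-57/52) = 2*12*(1/173) + 8037/52 = 24/173 + 8037/52 = 1391649/8996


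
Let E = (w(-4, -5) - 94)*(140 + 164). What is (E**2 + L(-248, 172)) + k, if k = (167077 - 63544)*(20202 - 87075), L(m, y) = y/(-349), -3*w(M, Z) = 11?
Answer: -18978005620901/3141 ≈ -6.0420e+9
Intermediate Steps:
w(M, Z) = -11/3 (w(M, Z) = -1/3*11 = -11/3)
E = -89072/3 (E = (-11/3 - 94)*(140 + 164) = -293/3*304 = -89072/3 ≈ -29691.)
L(m, y) = -y/349 (L(m, y) = y*(-1/349) = -y/349)
k = -6923562309 (k = 103533*(-66873) = -6923562309)
(E**2 + L(-248, 172)) + k = ((-89072/3)**2 - 1/349*172) - 6923562309 = (7933821184/9 - 172/349) - 6923562309 = 2768903591668/3141 - 6923562309 = -18978005620901/3141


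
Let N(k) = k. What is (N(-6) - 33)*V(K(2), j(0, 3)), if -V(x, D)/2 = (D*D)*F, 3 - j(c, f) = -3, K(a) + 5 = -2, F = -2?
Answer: -5616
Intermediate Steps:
K(a) = -7 (K(a) = -5 - 2 = -7)
j(c, f) = 6 (j(c, f) = 3 - 1*(-3) = 3 + 3 = 6)
V(x, D) = 4*D² (V(x, D) = -2*D*D*(-2) = -2*D²*(-2) = -(-4)*D² = 4*D²)
(N(-6) - 33)*V(K(2), j(0, 3)) = (-6 - 33)*(4*6²) = -156*36 = -39*144 = -5616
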